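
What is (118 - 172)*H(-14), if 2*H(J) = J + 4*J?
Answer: 1890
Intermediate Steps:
H(J) = 5*J/2 (H(J) = (J + 4*J)/2 = (5*J)/2 = 5*J/2)
(118 - 172)*H(-14) = (118 - 172)*((5/2)*(-14)) = -54*(-35) = 1890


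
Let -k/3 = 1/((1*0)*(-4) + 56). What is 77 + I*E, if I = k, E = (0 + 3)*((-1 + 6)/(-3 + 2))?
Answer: 4357/56 ≈ 77.804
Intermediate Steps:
E = -15 (E = 3*(5/(-1)) = 3*(5*(-1)) = 3*(-5) = -15)
k = -3/56 (k = -3/((1*0)*(-4) + 56) = -3/(0*(-4) + 56) = -3/(0 + 56) = -3/56 ≈ -0.053571)
I = -3/56 ≈ -0.053571
77 + I*E = 77 - 3/56*(-15) = 77 + 45/56 = 4357/56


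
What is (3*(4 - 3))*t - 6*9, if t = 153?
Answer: 405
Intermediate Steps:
(3*(4 - 3))*t - 6*9 = (3*(4 - 3))*153 - 6*9 = (3*1)*153 - 54 = 3*153 - 54 = 459 - 54 = 405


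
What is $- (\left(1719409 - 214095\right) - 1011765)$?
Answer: $-493549$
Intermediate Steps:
$- (\left(1719409 - 214095\right) - 1011765) = - (1505314 - 1011765) = \left(-1\right) 493549 = -493549$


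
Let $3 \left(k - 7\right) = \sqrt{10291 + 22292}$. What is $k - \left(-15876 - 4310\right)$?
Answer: $20193 + \frac{\sqrt{32583}}{3} \approx 20253.0$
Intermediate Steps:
$k = 7 + \frac{\sqrt{32583}}{3}$ ($k = 7 + \frac{\sqrt{10291 + 22292}}{3} = 7 + \frac{\sqrt{32583}}{3} \approx 67.169$)
$k - \left(-15876 - 4310\right) = \left(7 + \frac{\sqrt{32583}}{3}\right) - \left(-15876 - 4310\right) = \left(7 + \frac{\sqrt{32583}}{3}\right) - -20186 = \left(7 + \frac{\sqrt{32583}}{3}\right) + 20186 = 20193 + \frac{\sqrt{32583}}{3}$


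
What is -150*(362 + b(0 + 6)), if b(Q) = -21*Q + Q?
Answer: -36300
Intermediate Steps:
b(Q) = -20*Q
-150*(362 + b(0 + 6)) = -150*(362 - 20*(0 + 6)) = -150*(362 - 20*6) = -150*(362 - 120) = -150*242 = -36300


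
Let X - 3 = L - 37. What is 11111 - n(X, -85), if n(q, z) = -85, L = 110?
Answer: 11196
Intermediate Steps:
X = 76 (X = 3 + (110 - 37) = 3 + 73 = 76)
11111 - n(X, -85) = 11111 - 1*(-85) = 11111 + 85 = 11196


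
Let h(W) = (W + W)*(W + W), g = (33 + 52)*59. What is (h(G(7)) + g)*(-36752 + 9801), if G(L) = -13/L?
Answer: -6641022861/49 ≈ -1.3553e+8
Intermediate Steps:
g = 5015 (g = 85*59 = 5015)
h(W) = 4*W² (h(W) = (2*W)*(2*W) = 4*W²)
(h(G(7)) + g)*(-36752 + 9801) = (4*(-13/7)² + 5015)*(-36752 + 9801) = (4*(-13*⅐)² + 5015)*(-26951) = (4*(-13/7)² + 5015)*(-26951) = (4*(169/49) + 5015)*(-26951) = (676/49 + 5015)*(-26951) = (246411/49)*(-26951) = -6641022861/49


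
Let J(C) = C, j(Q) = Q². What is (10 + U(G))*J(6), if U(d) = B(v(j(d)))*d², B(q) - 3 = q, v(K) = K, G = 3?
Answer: 708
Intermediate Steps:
B(q) = 3 + q
U(d) = d²*(3 + d²) (U(d) = (3 + d²)*d² = d²*(3 + d²))
(10 + U(G))*J(6) = (10 + 3²*(3 + 3²))*6 = (10 + 9*(3 + 9))*6 = (10 + 9*12)*6 = (10 + 108)*6 = 118*6 = 708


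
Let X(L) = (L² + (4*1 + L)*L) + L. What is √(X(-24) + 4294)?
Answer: √5326 ≈ 72.979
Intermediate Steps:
X(L) = L + L² + L*(4 + L) (X(L) = (L² + (4 + L)*L) + L = (L² + L*(4 + L)) + L = L + L² + L*(4 + L))
√(X(-24) + 4294) = √(-24*(5 + 2*(-24)) + 4294) = √(-24*(5 - 48) + 4294) = √(-24*(-43) + 4294) = √(1032 + 4294) = √5326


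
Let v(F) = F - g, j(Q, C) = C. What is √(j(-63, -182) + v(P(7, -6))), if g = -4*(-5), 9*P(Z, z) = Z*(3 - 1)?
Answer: 2*I*√451/3 ≈ 14.158*I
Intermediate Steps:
P(Z, z) = 2*Z/9 (P(Z, z) = (Z*(3 - 1))/9 = (Z*2)/9 = (2*Z)/9 = 2*Z/9)
g = 20
v(F) = -20 + F (v(F) = F - 1*20 = F - 20 = -20 + F)
√(j(-63, -182) + v(P(7, -6))) = √(-182 + (-20 + (2/9)*7)) = √(-182 + (-20 + 14/9)) = √(-182 - 166/9) = √(-1804/9) = 2*I*√451/3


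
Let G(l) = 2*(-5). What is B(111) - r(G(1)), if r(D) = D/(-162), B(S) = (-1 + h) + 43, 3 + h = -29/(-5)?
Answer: 18119/405 ≈ 44.738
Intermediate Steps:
h = 14/5 (h = -3 - 29/(-5) = -3 - 29*(-⅕) = -3 + 29/5 = 14/5 ≈ 2.8000)
B(S) = 224/5 (B(S) = (-1 + 14/5) + 43 = 9/5 + 43 = 224/5)
G(l) = -10
r(D) = -D/162 (r(D) = D*(-1/162) = -D/162)
B(111) - r(G(1)) = 224/5 - (-1)*(-10)/162 = 224/5 - 1*5/81 = 224/5 - 5/81 = 18119/405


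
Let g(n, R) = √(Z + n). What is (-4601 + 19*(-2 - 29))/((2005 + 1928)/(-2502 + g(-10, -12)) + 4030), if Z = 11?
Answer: -12980190/10075097 ≈ -1.2883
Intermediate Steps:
g(n, R) = √(11 + n)
(-4601 + 19*(-2 - 29))/((2005 + 1928)/(-2502 + g(-10, -12)) + 4030) = (-4601 + 19*(-2 - 29))/((2005 + 1928)/(-2502 + √(11 - 10)) + 4030) = (-4601 + 19*(-31))/(3933/(-2502 + √1) + 4030) = (-4601 - 589)/(3933/(-2502 + 1) + 4030) = -5190/(3933/(-2501) + 4030) = -5190/(3933*(-1/2501) + 4030) = -5190/(-3933/2501 + 4030) = -5190/10075097/2501 = -5190*2501/10075097 = -12980190/10075097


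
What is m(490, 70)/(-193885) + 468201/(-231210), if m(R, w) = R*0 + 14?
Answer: -1210405171/597708678 ≈ -2.0251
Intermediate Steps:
m(R, w) = 14 (m(R, w) = 0 + 14 = 14)
m(490, 70)/(-193885) + 468201/(-231210) = 14/(-193885) + 468201/(-231210) = 14*(-1/193885) + 468201*(-1/231210) = -14/193885 - 156067/77070 = -1210405171/597708678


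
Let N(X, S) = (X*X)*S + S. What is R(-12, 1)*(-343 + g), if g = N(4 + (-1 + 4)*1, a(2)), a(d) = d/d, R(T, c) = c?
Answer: -293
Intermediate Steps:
a(d) = 1
N(X, S) = S + S*X² (N(X, S) = X²*S + S = S*X² + S = S + S*X²)
g = 50 (g = 1*(1 + (4 + (-1 + 4)*1)²) = 1*(1 + (4 + 3*1)²) = 1*(1 + (4 + 3)²) = 1*(1 + 7²) = 1*(1 + 49) = 1*50 = 50)
R(-12, 1)*(-343 + g) = 1*(-343 + 50) = 1*(-293) = -293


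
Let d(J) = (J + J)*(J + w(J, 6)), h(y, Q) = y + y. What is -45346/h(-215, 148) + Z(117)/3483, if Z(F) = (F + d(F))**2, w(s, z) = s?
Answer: 185889718/215 ≈ 8.6460e+5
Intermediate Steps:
h(y, Q) = 2*y
d(J) = 4*J**2 (d(J) = (J + J)*(J + J) = (2*J)*(2*J) = 4*J**2)
Z(F) = (F + 4*F**2)**2
-45346/h(-215, 148) + Z(117)/3483 = -45346/(2*(-215)) + (117**2*(1 + 4*117)**2)/3483 = -45346/(-430) + (13689*(1 + 468)**2)*(1/3483) = -45346*(-1/430) + (13689*469**2)*(1/3483) = 22673/215 + (13689*219961)*(1/3483) = 22673/215 + 3011046129*(1/3483) = 22673/215 + 37173409/43 = 185889718/215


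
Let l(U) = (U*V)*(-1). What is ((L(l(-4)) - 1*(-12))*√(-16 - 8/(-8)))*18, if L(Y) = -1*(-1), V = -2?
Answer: 234*I*√15 ≈ 906.28*I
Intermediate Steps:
l(U) = 2*U (l(U) = (U*(-2))*(-1) = -2*U*(-1) = 2*U)
L(Y) = 1
((L(l(-4)) - 1*(-12))*√(-16 - 8/(-8)))*18 = ((1 - 1*(-12))*√(-16 - 8/(-8)))*18 = ((1 + 12)*√(-16 - 8*(-⅛)))*18 = (13*√(-16 + 1))*18 = (13*√(-15))*18 = (13*(I*√15))*18 = (13*I*√15)*18 = 234*I*√15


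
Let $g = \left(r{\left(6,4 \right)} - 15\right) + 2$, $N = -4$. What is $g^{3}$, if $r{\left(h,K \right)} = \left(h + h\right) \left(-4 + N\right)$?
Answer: $-1295029$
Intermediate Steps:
$r{\left(h,K \right)} = - 16 h$ ($r{\left(h,K \right)} = \left(h + h\right) \left(-4 - 4\right) = 2 h \left(-8\right) = - 16 h$)
$g = -109$ ($g = \left(\left(-16\right) 6 - 15\right) + 2 = \left(-96 - 15\right) + 2 = -111 + 2 = -109$)
$g^{3} = \left(-109\right)^{3} = -1295029$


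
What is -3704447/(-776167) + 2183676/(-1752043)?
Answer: 4795453185329/1359877959181 ≈ 3.5264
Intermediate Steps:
-3704447/(-776167) + 2183676/(-1752043) = -3704447*(-1/776167) + 2183676*(-1/1752043) = 3704447/776167 - 2183676/1752043 = 4795453185329/1359877959181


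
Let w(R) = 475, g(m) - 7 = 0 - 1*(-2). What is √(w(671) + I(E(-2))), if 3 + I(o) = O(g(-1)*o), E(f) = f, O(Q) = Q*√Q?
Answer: √(472 - 54*I*√2) ≈ 21.796 - 1.7519*I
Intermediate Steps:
g(m) = 9 (g(m) = 7 + (0 - 1*(-2)) = 7 + (0 + 2) = 7 + 2 = 9)
O(Q) = Q^(3/2)
I(o) = -3 + 27*o^(3/2) (I(o) = -3 + (9*o)^(3/2) = -3 + 27*o^(3/2))
√(w(671) + I(E(-2))) = √(475 + (-3 + 27*(-2)^(3/2))) = √(475 + (-3 + 27*(-2*I*√2))) = √(475 + (-3 - 54*I*√2)) = √(472 - 54*I*√2)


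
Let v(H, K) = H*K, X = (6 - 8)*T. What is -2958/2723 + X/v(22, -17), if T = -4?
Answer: -564038/509201 ≈ -1.1077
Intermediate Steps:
X = 8 (X = (6 - 8)*(-4) = -2*(-4) = 8)
-2958/2723 + X/v(22, -17) = -2958/2723 + 8/((22*(-17))) = -2958*1/2723 + 8/(-374) = -2958/2723 + 8*(-1/374) = -2958/2723 - 4/187 = -564038/509201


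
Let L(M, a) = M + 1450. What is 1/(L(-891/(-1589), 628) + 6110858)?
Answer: 1589/9712458303 ≈ 1.6360e-7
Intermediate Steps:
L(M, a) = 1450 + M
1/(L(-891/(-1589), 628) + 6110858) = 1/((1450 - 891/(-1589)) + 6110858) = 1/((1450 - 891*(-1/1589)) + 6110858) = 1/((1450 + 891/1589) + 6110858) = 1/(2304941/1589 + 6110858) = 1/(9712458303/1589) = 1589/9712458303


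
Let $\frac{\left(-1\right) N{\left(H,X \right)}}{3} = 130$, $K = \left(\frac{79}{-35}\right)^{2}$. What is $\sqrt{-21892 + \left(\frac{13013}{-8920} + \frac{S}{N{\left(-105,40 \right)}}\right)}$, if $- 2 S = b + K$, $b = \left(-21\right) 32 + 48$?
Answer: $\frac{i \sqrt{811456305016713330}}{6087900} \approx 147.97 i$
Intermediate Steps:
$b = -624$ ($b = -672 + 48 = -624$)
$K = \frac{6241}{1225}$ ($K = \left(79 \left(- \frac{1}{35}\right)\right)^{2} = \left(- \frac{79}{35}\right)^{2} = \frac{6241}{1225} \approx 5.0947$)
$N{\left(H,X \right)} = -390$ ($N{\left(H,X \right)} = \left(-3\right) 130 = -390$)
$S = \frac{758159}{2450}$ ($S = - \frac{-624 + \frac{6241}{1225}}{2} = \left(- \frac{1}{2}\right) \left(- \frac{758159}{1225}\right) = \frac{758159}{2450} \approx 309.45$)
$\sqrt{-21892 + \left(\frac{13013}{-8920} + \frac{S}{N{\left(-105,40 \right)}}\right)} = \sqrt{-21892 + \left(\frac{13013}{-8920} + \frac{758159}{2450 \left(-390\right)}\right)} = \sqrt{-21892 + \left(13013 \left(- \frac{1}{8920}\right) + \frac{758159}{2450} \left(- \frac{1}{390}\right)\right)} = \sqrt{-21892 - \frac{959834989}{426153000}} = \sqrt{- \frac{9330301310989}{426153000}} = \frac{i \sqrt{811456305016713330}}{6087900}$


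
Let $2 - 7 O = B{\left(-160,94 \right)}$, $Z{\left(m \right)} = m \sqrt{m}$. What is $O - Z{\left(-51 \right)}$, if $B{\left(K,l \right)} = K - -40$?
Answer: $\frac{122}{7} + 51 i \sqrt{51} \approx 17.429 + 364.21 i$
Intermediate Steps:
$Z{\left(m \right)} = m^{\frac{3}{2}}$
$B{\left(K,l \right)} = 40 + K$ ($B{\left(K,l \right)} = K + 40 = 40 + K$)
$O = \frac{122}{7}$ ($O = \frac{2}{7} - \frac{40 - 160}{7} = \frac{2}{7} - - \frac{120}{7} = \frac{2}{7} + \frac{120}{7} = \frac{122}{7} \approx 17.429$)
$O - Z{\left(-51 \right)} = \frac{122}{7} - \left(-51\right)^{\frac{3}{2}} = \frac{122}{7} - - 51 i \sqrt{51} = \frac{122}{7} + 51 i \sqrt{51}$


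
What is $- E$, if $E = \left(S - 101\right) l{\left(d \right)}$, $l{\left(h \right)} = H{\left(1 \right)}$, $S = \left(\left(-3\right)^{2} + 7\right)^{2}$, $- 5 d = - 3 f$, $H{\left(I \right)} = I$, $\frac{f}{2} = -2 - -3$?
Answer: $-155$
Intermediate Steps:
$f = 2$ ($f = 2 \left(-2 - -3\right) = 2 \left(-2 + 3\right) = 2 \cdot 1 = 2$)
$d = \frac{6}{5}$ ($d = - \frac{\left(-3\right) 2}{5} = \left(- \frac{1}{5}\right) \left(-6\right) = \frac{6}{5} \approx 1.2$)
$S = 256$ ($S = \left(9 + 7\right)^{2} = 16^{2} = 256$)
$l{\left(h \right)} = 1$
$E = 155$ ($E = \left(256 - 101\right) 1 = 155 \cdot 1 = 155$)
$- E = \left(-1\right) 155 = -155$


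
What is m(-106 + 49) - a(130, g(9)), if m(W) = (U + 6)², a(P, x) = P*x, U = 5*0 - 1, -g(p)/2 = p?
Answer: 2365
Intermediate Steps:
g(p) = -2*p
U = -1 (U = 0 - 1 = -1)
m(W) = 25 (m(W) = (-1 + 6)² = 5² = 25)
m(-106 + 49) - a(130, g(9)) = 25 - 130*(-2*9) = 25 - 130*(-18) = 25 - 1*(-2340) = 25 + 2340 = 2365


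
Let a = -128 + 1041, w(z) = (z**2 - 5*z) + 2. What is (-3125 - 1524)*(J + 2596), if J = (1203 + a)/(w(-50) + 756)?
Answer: -10586800429/877 ≈ -1.2072e+7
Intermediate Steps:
w(z) = 2 + z**2 - 5*z
a = 913
J = 529/877 (J = (1203 + 913)/((2 + (-50)**2 - 5*(-50)) + 756) = 2116/((2 + 2500 + 250) + 756) = 2116/(2752 + 756) = 2116/3508 = 2116*(1/3508) = 529/877 ≈ 0.60319)
(-3125 - 1524)*(J + 2596) = (-3125 - 1524)*(529/877 + 2596) = -4649*2277221/877 = -10586800429/877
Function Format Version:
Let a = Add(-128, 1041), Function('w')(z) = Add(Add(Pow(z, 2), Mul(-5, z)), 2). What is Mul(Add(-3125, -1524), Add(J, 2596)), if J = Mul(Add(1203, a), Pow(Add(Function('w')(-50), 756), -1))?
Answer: Rational(-10586800429, 877) ≈ -1.2072e+7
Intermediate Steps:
Function('w')(z) = Add(2, Pow(z, 2), Mul(-5, z))
a = 913
J = Rational(529, 877) (J = Mul(Add(1203, 913), Pow(Add(Add(2, Pow(-50, 2), Mul(-5, -50)), 756), -1)) = Mul(2116, Pow(Add(Add(2, 2500, 250), 756), -1)) = Mul(2116, Pow(Add(2752, 756), -1)) = Mul(2116, Pow(3508, -1)) = Mul(2116, Rational(1, 3508)) = Rational(529, 877) ≈ 0.60319)
Mul(Add(-3125, -1524), Add(J, 2596)) = Mul(Add(-3125, -1524), Add(Rational(529, 877), 2596)) = Mul(-4649, Rational(2277221, 877)) = Rational(-10586800429, 877)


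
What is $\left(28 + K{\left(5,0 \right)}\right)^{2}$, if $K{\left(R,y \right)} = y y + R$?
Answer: $1089$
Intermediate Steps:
$K{\left(R,y \right)} = R + y^{2}$ ($K{\left(R,y \right)} = y^{2} + R = R + y^{2}$)
$\left(28 + K{\left(5,0 \right)}\right)^{2} = \left(28 + \left(5 + 0^{2}\right)\right)^{2} = \left(28 + \left(5 + 0\right)\right)^{2} = \left(28 + 5\right)^{2} = 33^{2} = 1089$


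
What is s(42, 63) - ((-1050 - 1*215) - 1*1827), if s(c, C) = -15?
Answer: 3077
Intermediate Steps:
s(42, 63) - ((-1050 - 1*215) - 1*1827) = -15 - ((-1050 - 1*215) - 1*1827) = -15 - ((-1050 - 215) - 1827) = -15 - (-1265 - 1827) = -15 - 1*(-3092) = -15 + 3092 = 3077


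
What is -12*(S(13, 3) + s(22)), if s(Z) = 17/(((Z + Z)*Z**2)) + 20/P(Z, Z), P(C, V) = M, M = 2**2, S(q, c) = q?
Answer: -1150035/5324 ≈ -216.01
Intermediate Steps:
M = 4
P(C, V) = 4
s(Z) = 5 + 17/(2*Z**3) (s(Z) = 17/(((Z + Z)*Z**2)) + 20/4 = 17/(((2*Z)*Z**2)) + 20*(1/4) = 17/((2*Z**3)) + 5 = 17*(1/(2*Z**3)) + 5 = 17/(2*Z**3) + 5 = 5 + 17/(2*Z**3))
-12*(S(13, 3) + s(22)) = -12*(13 + (5 + (17/2)/22**3)) = -12*(13 + (5 + (17/2)*(1/10648))) = -12*(13 + (5 + 17/21296)) = -12*(13 + 106497/21296) = -12*383345/21296 = -1150035/5324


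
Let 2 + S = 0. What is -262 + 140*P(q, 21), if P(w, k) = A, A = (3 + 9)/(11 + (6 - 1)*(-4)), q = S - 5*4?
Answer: -1346/3 ≈ -448.67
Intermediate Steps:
S = -2 (S = -2 + 0 = -2)
q = -22 (q = -2 - 5*4 = -2 - 20 = -22)
A = -4/3 (A = 12/(11 + 5*(-4)) = 12/(11 - 20) = 12/(-9) = 12*(-⅑) = -4/3 ≈ -1.3333)
P(w, k) = -4/3
-262 + 140*P(q, 21) = -262 + 140*(-4/3) = -262 - 560/3 = -1346/3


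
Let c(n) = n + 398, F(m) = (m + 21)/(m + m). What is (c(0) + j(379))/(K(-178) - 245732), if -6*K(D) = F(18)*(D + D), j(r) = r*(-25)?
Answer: 163386/4422019 ≈ 0.036948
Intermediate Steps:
j(r) = -25*r
F(m) = (21 + m)/(2*m) (F(m) = (21 + m)/((2*m)) = (21 + m)*(1/(2*m)) = (21 + m)/(2*m))
c(n) = 398 + n
K(D) = -13*D/36 (K(D) = -(½)*(21 + 18)/18*(D + D)/6 = -(½)*(1/18)*39*2*D/6 = -13*2*D/72 = -13*D/36)
(c(0) + j(379))/(K(-178) - 245732) = ((398 + 0) - 25*379)/(-13/36*(-178) - 245732) = (398 - 9475)/(1157/18 - 245732) = -9077/(-4422019/18) = -9077*(-18/4422019) = 163386/4422019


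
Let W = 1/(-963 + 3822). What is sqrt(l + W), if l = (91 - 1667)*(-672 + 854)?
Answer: I*sqrt(2344530632133)/2859 ≈ 535.57*I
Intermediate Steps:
W = 1/2859 ≈ 0.00034977
l = -286832 (l = -1576*182 = -286832)
sqrt(l + W) = sqrt(-286832 + 1/2859) = sqrt(-820052687/2859) = I*sqrt(2344530632133)/2859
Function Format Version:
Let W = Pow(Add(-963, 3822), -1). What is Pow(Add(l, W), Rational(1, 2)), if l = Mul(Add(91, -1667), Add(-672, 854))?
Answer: Mul(Rational(1, 2859), I, Pow(2344530632133, Rational(1, 2))) ≈ Mul(535.57, I)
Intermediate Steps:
W = Rational(1, 2859) (W = Pow(2859, -1) = Rational(1, 2859) ≈ 0.00034977)
l = -286832 (l = Mul(-1576, 182) = -286832)
Pow(Add(l, W), Rational(1, 2)) = Pow(Add(-286832, Rational(1, 2859)), Rational(1, 2)) = Pow(Rational(-820052687, 2859), Rational(1, 2)) = Mul(Rational(1, 2859), I, Pow(2344530632133, Rational(1, 2)))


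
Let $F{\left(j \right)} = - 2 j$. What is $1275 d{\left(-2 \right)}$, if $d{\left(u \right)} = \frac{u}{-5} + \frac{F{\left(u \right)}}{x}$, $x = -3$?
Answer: $-1190$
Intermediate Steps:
$d{\left(u \right)} = \frac{7 u}{15}$ ($d{\left(u \right)} = \frac{u}{-5} + \frac{\left(-2\right) u}{-3} = u \left(- \frac{1}{5}\right) + - 2 u \left(- \frac{1}{3}\right) = - \frac{u}{5} + \frac{2 u}{3} = \frac{7 u}{15}$)
$1275 d{\left(-2 \right)} = 1275 \cdot \frac{7}{15} \left(-2\right) = 1275 \left(- \frac{14}{15}\right) = -1190$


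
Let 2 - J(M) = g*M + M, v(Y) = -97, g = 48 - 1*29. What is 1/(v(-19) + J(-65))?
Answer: 1/1205 ≈ 0.00082988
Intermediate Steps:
g = 19 (g = 48 - 29 = 19)
J(M) = 2 - 20*M (J(M) = 2 - (19*M + M) = 2 - 20*M)
1/(v(-19) + J(-65)) = 1/(-97 + (2 - 20*(-65))) = 1/(-97 + (2 + 1300)) = 1/(-97 + 1302) = 1/1205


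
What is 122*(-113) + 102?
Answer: -13684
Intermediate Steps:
122*(-113) + 102 = -13786 + 102 = -13684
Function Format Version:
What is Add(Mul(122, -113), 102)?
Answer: -13684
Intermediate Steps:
Add(Mul(122, -113), 102) = Add(-13786, 102) = -13684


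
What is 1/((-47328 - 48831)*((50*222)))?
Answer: -1/1067364900 ≈ -9.3689e-10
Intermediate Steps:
1/((-47328 - 48831)*((50*222))) = 1/(-96159*11100) = -1/96159*1/11100 = -1/1067364900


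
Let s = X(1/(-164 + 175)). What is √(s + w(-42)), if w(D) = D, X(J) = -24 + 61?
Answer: I*√5 ≈ 2.2361*I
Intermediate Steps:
X(J) = 37
s = 37
√(s + w(-42)) = √(37 - 42) = √(-5) = I*√5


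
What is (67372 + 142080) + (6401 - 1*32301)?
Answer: 183552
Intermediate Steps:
(67372 + 142080) + (6401 - 1*32301) = 209452 + (6401 - 32301) = 209452 - 25900 = 183552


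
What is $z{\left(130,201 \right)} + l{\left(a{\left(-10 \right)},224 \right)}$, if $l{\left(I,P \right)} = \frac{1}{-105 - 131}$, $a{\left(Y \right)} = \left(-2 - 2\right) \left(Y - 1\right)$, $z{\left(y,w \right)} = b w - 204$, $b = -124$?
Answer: $- \frac{5930209}{236} \approx -25128.0$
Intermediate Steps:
$z{\left(y,w \right)} = -204 - 124 w$ ($z{\left(y,w \right)} = - 124 w - 204 = -204 - 124 w$)
$a{\left(Y \right)} = 4 - 4 Y$ ($a{\left(Y \right)} = - 4 \left(-1 + Y\right) = 4 - 4 Y$)
$l{\left(I,P \right)} = - \frac{1}{236}$ ($l{\left(I,P \right)} = \frac{1}{-236} = - \frac{1}{236}$)
$z{\left(130,201 \right)} + l{\left(a{\left(-10 \right)},224 \right)} = \left(-204 - 24924\right) - \frac{1}{236} = -25128 - \frac{1}{236} = - \frac{5930209}{236}$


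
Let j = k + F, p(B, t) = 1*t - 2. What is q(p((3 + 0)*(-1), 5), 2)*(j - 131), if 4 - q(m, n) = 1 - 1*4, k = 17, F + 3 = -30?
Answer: -1029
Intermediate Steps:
F = -33 (F = -3 - 30 = -33)
p(B, t) = -2 + t (p(B, t) = t - 2 = -2 + t)
j = -16 (j = 17 - 33 = -16)
q(m, n) = 7 (q(m, n) = 4 - (1 - 1*4) = 4 - (1 - 4) = 4 - 1*(-3) = 4 + 3 = 7)
q(p((3 + 0)*(-1), 5), 2)*(j - 131) = 7*(-16 - 131) = 7*(-147) = -1029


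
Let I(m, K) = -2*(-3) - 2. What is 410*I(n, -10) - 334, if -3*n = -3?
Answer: 1306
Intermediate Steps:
n = 1 (n = -⅓*(-3) = 1)
I(m, K) = 4 (I(m, K) = 6 - 2 = 4)
410*I(n, -10) - 334 = 410*4 - 334 = 1640 - 334 = 1306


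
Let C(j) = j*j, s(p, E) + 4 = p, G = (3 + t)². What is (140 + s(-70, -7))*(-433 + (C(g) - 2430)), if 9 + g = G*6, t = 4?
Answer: 5171892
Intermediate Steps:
G = 49 (G = (3 + 4)² = 7² = 49)
s(p, E) = -4 + p
g = 285 (g = -9 + 49*6 = -9 + 294 = 285)
C(j) = j²
(140 + s(-70, -7))*(-433 + (C(g) - 2430)) = (140 + (-4 - 70))*(-433 + (285² - 2430)) = (140 - 74)*(-433 + (81225 - 2430)) = 66*(-433 + 78795) = 66*78362 = 5171892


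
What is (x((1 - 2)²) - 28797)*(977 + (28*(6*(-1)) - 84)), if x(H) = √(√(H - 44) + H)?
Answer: -20877825 + 725*√(1 + I*√43) ≈ -2.0876e+7 + 1216.8*I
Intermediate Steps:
x(H) = √(H + √(-44 + H)) (x(H) = √(√(-44 + H) + H) = √(H + √(-44 + H)))
(x((1 - 2)²) - 28797)*(977 + (28*(6*(-1)) - 84)) = (√((1 - 2)² + √(-44 + (1 - 2)²)) - 28797)*(977 + (28*(6*(-1)) - 84)) = (√((-1)² + √(-44 + (-1)²)) - 28797)*(977 + (28*(-6) - 84)) = (√(1 + √(-44 + 1)) - 28797)*(977 + (-168 - 84)) = (√(1 + √(-43)) - 28797)*(977 - 252) = (√(1 + I*√43) - 28797)*725 = (-28797 + √(1 + I*√43))*725 = -20877825 + 725*√(1 + I*√43)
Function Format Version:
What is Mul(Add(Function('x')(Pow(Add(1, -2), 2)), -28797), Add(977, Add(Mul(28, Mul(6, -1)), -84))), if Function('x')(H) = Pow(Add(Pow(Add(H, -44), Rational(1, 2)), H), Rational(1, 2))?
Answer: Add(-20877825, Mul(725, Pow(Add(1, Mul(I, Pow(43, Rational(1, 2)))), Rational(1, 2)))) ≈ Add(-2.0876e+7, Mul(1216.8, I))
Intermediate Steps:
Function('x')(H) = Pow(Add(H, Pow(Add(-44, H), Rational(1, 2))), Rational(1, 2)) (Function('x')(H) = Pow(Add(Pow(Add(-44, H), Rational(1, 2)), H), Rational(1, 2)) = Pow(Add(H, Pow(Add(-44, H), Rational(1, 2))), Rational(1, 2)))
Mul(Add(Function('x')(Pow(Add(1, -2), 2)), -28797), Add(977, Add(Mul(28, Mul(6, -1)), -84))) = Mul(Add(Pow(Add(Pow(Add(1, -2), 2), Pow(Add(-44, Pow(Add(1, -2), 2)), Rational(1, 2))), Rational(1, 2)), -28797), Add(977, Add(Mul(28, Mul(6, -1)), -84))) = Mul(Add(Pow(Add(Pow(-1, 2), Pow(Add(-44, Pow(-1, 2)), Rational(1, 2))), Rational(1, 2)), -28797), Add(977, Add(Mul(28, -6), -84))) = Mul(Add(Pow(Add(1, Pow(Add(-44, 1), Rational(1, 2))), Rational(1, 2)), -28797), Add(977, Add(-168, -84))) = Mul(Add(Pow(Add(1, Pow(-43, Rational(1, 2))), Rational(1, 2)), -28797), Add(977, -252)) = Mul(Add(Pow(Add(1, Mul(I, Pow(43, Rational(1, 2)))), Rational(1, 2)), -28797), 725) = Mul(Add(-28797, Pow(Add(1, Mul(I, Pow(43, Rational(1, 2)))), Rational(1, 2))), 725) = Add(-20877825, Mul(725, Pow(Add(1, Mul(I, Pow(43, Rational(1, 2)))), Rational(1, 2))))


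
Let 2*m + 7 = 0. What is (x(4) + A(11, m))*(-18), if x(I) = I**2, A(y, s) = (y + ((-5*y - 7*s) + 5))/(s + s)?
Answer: -2277/7 ≈ -325.29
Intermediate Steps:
m = -7/2 (m = -7/2 + (1/2)*0 = -7/2 + 0 = -7/2 ≈ -3.5000)
A(y, s) = (5 - 7*s - 4*y)/(2*s) (A(y, s) = (y + ((-7*s - 5*y) + 5))/((2*s)) = (y + (5 - 7*s - 5*y))*(1/(2*s)) = (5 - 7*s - 4*y)*(1/(2*s)) = (5 - 7*s - 4*y)/(2*s))
(x(4) + A(11, m))*(-18) = (4**2 + (5 - 7*(-7/2) - 4*11)/(2*(-7/2)))*(-18) = (16 + (1/2)*(-2/7)*(5 + 49/2 - 44))*(-18) = (16 + (1/2)*(-2/7)*(-29/2))*(-18) = (16 + 29/14)*(-18) = (253/14)*(-18) = -2277/7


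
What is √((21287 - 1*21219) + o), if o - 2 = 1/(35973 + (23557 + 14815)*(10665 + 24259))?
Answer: √125718209275085997771/1340139701 ≈ 8.3666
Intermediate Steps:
o = 2680279403/1340139701 (o = 2 + 1/(35973 + (23557 + 14815)*(10665 + 24259)) = 2 + 1/(35973 + 38372*34924) = 2 + 1/(35973 + 1340103728) = 2 + 1/1340139701 = 2680279403/1340139701 ≈ 2.0000)
√((21287 - 1*21219) + o) = √((21287 - 1*21219) + 2680279403/1340139701) = √((21287 - 21219) + 2680279403/1340139701) = √(68 + 2680279403/1340139701) = √(93809779071/1340139701) = √125718209275085997771/1340139701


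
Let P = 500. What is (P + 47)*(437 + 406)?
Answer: 461121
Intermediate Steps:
(P + 47)*(437 + 406) = (500 + 47)*(437 + 406) = 547*843 = 461121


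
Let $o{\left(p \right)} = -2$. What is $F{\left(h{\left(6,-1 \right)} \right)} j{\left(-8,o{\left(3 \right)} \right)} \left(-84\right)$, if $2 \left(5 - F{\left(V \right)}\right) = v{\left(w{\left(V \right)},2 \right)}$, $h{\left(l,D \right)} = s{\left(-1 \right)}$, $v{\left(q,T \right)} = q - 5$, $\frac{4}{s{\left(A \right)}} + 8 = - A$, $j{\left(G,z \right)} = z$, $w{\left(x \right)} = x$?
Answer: $1308$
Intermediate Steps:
$s{\left(A \right)} = \frac{4}{-8 - A}$
$v{\left(q,T \right)} = -5 + q$
$h{\left(l,D \right)} = - \frac{4}{7}$ ($h{\left(l,D \right)} = - \frac{4}{8 - 1} = - \frac{4}{7}$)
$F{\left(V \right)} = \frac{15}{2} - \frac{V}{2}$ ($F{\left(V \right)} = 5 - \frac{-5 + V}{2} = 5 - \left(- \frac{5}{2} + \frac{V}{2}\right) = \frac{15}{2} - \frac{V}{2}$)
$F{\left(h{\left(6,-1 \right)} \right)} j{\left(-8,o{\left(3 \right)} \right)} \left(-84\right) = \left(\frac{15}{2} - - \frac{2}{7}\right) \left(-2\right) \left(-84\right) = \left(\frac{15}{2} + \frac{2}{7}\right) \left(-2\right) \left(-84\right) = \frac{109}{14} \left(-2\right) \left(-84\right) = \left(- \frac{109}{7}\right) \left(-84\right) = 1308$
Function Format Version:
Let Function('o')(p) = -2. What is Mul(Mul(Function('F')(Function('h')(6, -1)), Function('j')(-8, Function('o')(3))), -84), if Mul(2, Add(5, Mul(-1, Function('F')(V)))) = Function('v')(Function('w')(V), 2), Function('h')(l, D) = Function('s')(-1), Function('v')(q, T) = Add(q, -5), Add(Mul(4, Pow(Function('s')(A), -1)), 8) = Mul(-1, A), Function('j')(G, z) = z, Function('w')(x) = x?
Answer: 1308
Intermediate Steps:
Function('s')(A) = Mul(4, Pow(Add(-8, Mul(-1, A)), -1))
Function('v')(q, T) = Add(-5, q)
Function('h')(l, D) = Rational(-4, 7) (Function('h')(l, D) = Mul(-4, Pow(Add(8, -1), -1)) = Mul(-4, Pow(7, -1)) = Mul(-4, Rational(1, 7)) = Rational(-4, 7))
Function('F')(V) = Add(Rational(15, 2), Mul(Rational(-1, 2), V)) (Function('F')(V) = Add(5, Mul(Rational(-1, 2), Add(-5, V))) = Add(5, Add(Rational(5, 2), Mul(Rational(-1, 2), V))) = Add(Rational(15, 2), Mul(Rational(-1, 2), V)))
Mul(Mul(Function('F')(Function('h')(6, -1)), Function('j')(-8, Function('o')(3))), -84) = Mul(Mul(Add(Rational(15, 2), Mul(Rational(-1, 2), Rational(-4, 7))), -2), -84) = Mul(Mul(Add(Rational(15, 2), Rational(2, 7)), -2), -84) = Mul(Mul(Rational(109, 14), -2), -84) = Mul(Rational(-109, 7), -84) = 1308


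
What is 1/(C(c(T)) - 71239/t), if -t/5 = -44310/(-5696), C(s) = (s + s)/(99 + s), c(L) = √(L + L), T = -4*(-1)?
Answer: 280736488002225/514179213429885118 - 24792631875*√2/2056716853719540472 ≈ 0.00054597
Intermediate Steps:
T = 4
c(L) = √2*√L (c(L) = √(2*L) = √2*√L)
C(s) = 2*s/(99 + s) (C(s) = (2*s)/(99 + s) = 2*s/(99 + s))
t = -110775/2848 (t = -(-221550)/(-5696) = -(-221550)*(-1)/5696 = -5*22155/2848 = -110775/2848 ≈ -38.896)
1/(C(c(T)) - 71239/t) = 1/(2*(√2*√4)/(99 + √2*√4) - 71239/(-110775/2848)) = 1/(2*(√2*2)/(99 + √2*2) - 71239*(-2848/110775)) = 1/(2*(2*√2)/(99 + 2*√2) + 28984096/15825) = 1/(4*√2/(99 + 2*√2) + 28984096/15825) = 1/(28984096/15825 + 4*√2/(99 + 2*√2))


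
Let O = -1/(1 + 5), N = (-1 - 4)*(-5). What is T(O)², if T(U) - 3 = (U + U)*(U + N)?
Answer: 9025/324 ≈ 27.855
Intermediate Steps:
N = 25 (N = -5*(-5) = 25)
O = -⅙ (O = -1/6 = (⅙)*(-1) = -⅙ ≈ -0.16667)
T(U) = 3 + 2*U*(25 + U) (T(U) = 3 + (U + U)*(U + 25) = 3 + (2*U)*(25 + U) = 3 + 2*U*(25 + U))
T(O)² = (3 + 2*(-⅙)² + 50*(-⅙))² = (3 + 2*(1/36) - 25/3)² = (3 + 1/18 - 25/3)² = (-95/18)² = 9025/324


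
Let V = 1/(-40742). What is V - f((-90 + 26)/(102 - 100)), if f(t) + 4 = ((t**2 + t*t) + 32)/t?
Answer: 2811197/40742 ≈ 69.000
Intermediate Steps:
V = -1/40742 ≈ -2.4545e-5
f(t) = -4 + (32 + 2*t**2)/t (f(t) = -4 + ((t**2 + t*t) + 32)/t = -4 + ((t**2 + t**2) + 32)/t = -4 + (2*t**2 + 32)/t = -4 + (32 + 2*t**2)/t)
V - f((-90 + 26)/(102 - 100)) = -1/40742 - (-4 + 2*((-90 + 26)/(102 - 100)) + 32/(((-90 + 26)/(102 - 100)))) = -1/40742 - (-4 + 2*(-64/2) + 32/((-64/2))) = -1/40742 - (-4 + 2*(-64*1/2) + 32/((-64*1/2))) = -1/40742 - (-4 + 2*(-32) + 32/(-32)) = -1/40742 - (-4 - 64 + 32*(-1/32)) = -1/40742 - (-4 - 64 - 1) = -1/40742 - 1*(-69) = -1/40742 + 69 = 2811197/40742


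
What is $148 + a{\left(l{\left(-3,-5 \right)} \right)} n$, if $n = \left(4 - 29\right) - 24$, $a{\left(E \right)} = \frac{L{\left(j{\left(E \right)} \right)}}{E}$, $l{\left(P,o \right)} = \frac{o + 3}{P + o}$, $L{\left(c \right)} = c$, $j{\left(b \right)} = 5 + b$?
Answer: $-881$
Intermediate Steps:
$l{\left(P,o \right)} = \frac{3 + o}{P + o}$
$a{\left(E \right)} = \frac{5 + E}{E}$
$n = -49$ ($n = -25 - 24 = -49$)
$148 + a{\left(l{\left(-3,-5 \right)} \right)} n = 148 + \frac{5 + \frac{3 - 5}{-3 - 5}}{\frac{1}{-3 - 5} \left(3 - 5\right)} \left(-49\right) = 148 + \frac{5 + \frac{1}{-8} \left(-2\right)}{\frac{1}{-8} \left(-2\right)} \left(-49\right) = 148 + \frac{5 - - \frac{1}{4}}{\left(- \frac{1}{8}\right) \left(-2\right)} \left(-49\right) = 148 + \frac{1}{\frac{1}{4}} \left(5 + \frac{1}{4}\right) \left(-49\right) = 148 + 4 \cdot \frac{21}{4} \left(-49\right) = 148 + 21 \left(-49\right) = 148 - 1029 = -881$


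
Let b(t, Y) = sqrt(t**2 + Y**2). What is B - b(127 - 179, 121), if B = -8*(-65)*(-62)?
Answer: -32240 - sqrt(17345) ≈ -32372.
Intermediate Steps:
B = -32240 (B = 520*(-62) = -32240)
b(t, Y) = sqrt(Y**2 + t**2)
B - b(127 - 179, 121) = -32240 - sqrt(121**2 + (127 - 179)**2) = -32240 - sqrt(14641 + (-52)**2) = -32240 - sqrt(14641 + 2704) = -32240 - sqrt(17345)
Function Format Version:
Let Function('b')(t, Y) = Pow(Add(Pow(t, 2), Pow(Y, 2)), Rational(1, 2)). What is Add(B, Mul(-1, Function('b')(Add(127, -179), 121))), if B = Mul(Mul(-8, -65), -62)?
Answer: Add(-32240, Mul(-1, Pow(17345, Rational(1, 2)))) ≈ -32372.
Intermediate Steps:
B = -32240 (B = Mul(520, -62) = -32240)
Function('b')(t, Y) = Pow(Add(Pow(Y, 2), Pow(t, 2)), Rational(1, 2))
Add(B, Mul(-1, Function('b')(Add(127, -179), 121))) = Add(-32240, Mul(-1, Pow(Add(Pow(121, 2), Pow(Add(127, -179), 2)), Rational(1, 2)))) = Add(-32240, Mul(-1, Pow(Add(14641, Pow(-52, 2)), Rational(1, 2)))) = Add(-32240, Mul(-1, Pow(Add(14641, 2704), Rational(1, 2)))) = Add(-32240, Mul(-1, Pow(17345, Rational(1, 2))))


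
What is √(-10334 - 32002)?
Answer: 84*I*√6 ≈ 205.76*I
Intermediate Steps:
√(-10334 - 32002) = √(-42336) = 84*I*√6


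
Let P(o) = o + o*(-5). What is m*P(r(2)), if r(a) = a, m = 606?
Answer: -4848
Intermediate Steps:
P(o) = -4*o (P(o) = o - 5*o = -4*o)
m*P(r(2)) = 606*(-4*2) = 606*(-8) = -4848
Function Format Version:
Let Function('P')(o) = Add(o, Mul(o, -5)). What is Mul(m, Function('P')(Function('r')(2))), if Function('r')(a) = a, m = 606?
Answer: -4848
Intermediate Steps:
Function('P')(o) = Mul(-4, o) (Function('P')(o) = Add(o, Mul(-5, o)) = Mul(-4, o))
Mul(m, Function('P')(Function('r')(2))) = Mul(606, Mul(-4, 2)) = Mul(606, -8) = -4848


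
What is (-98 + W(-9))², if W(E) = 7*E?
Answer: 25921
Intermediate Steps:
(-98 + W(-9))² = (-98 + 7*(-9))² = (-98 - 63)² = (-161)² = 25921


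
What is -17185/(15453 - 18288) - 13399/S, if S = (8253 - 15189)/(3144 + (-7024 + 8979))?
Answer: 1845815719/187272 ≈ 9856.3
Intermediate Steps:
S = -6936/5099 (S = -6936/(3144 + 1955) = -6936/5099 ≈ -1.3603)
-17185/(15453 - 18288) - 13399/S = -17185/(15453 - 18288) - 13399/(-6936/5099) = -17185/(-2835) - 13399*(-5099/6936) = -17185*(-1/2835) + 68321501/6936 = 491/81 + 68321501/6936 = 1845815719/187272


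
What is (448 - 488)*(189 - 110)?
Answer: -3160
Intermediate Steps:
(448 - 488)*(189 - 110) = -40*79 = -3160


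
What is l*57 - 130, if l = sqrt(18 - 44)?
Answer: -130 + 57*I*sqrt(26) ≈ -130.0 + 290.64*I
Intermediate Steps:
l = I*sqrt(26) (l = sqrt(-26) = I*sqrt(26) ≈ 5.099*I)
l*57 - 130 = (I*sqrt(26))*57 - 130 = 57*I*sqrt(26) - 130 = -130 + 57*I*sqrt(26)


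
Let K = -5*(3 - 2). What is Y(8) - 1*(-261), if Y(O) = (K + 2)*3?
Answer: 252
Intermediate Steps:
K = -5 (K = -5*1 = -5)
Y(O) = -9 (Y(O) = (-5 + 2)*3 = -3*3 = -9)
Y(8) - 1*(-261) = -9 - 1*(-261) = -9 + 261 = 252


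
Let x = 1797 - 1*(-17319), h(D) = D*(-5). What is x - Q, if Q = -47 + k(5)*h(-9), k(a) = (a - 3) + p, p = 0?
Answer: 19073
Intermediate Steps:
k(a) = -3 + a (k(a) = (a - 3) + 0 = (-3 + a) + 0 = -3 + a)
h(D) = -5*D
Q = 43 (Q = -47 + (-3 + 5)*(-5*(-9)) = -47 + 2*45 = -47 + 90 = 43)
x = 19116 (x = 1797 + 17319 = 19116)
x - Q = 19116 - 1*43 = 19116 - 43 = 19073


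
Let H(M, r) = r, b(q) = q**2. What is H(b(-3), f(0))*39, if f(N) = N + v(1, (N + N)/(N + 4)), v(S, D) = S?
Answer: 39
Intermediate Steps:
f(N) = 1 + N (f(N) = N + 1 = 1 + N)
H(b(-3), f(0))*39 = (1 + 0)*39 = 1*39 = 39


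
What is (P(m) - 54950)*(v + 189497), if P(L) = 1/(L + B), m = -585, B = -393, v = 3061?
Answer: -1724713154393/163 ≈ -1.0581e+10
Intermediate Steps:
P(L) = 1/(-393 + L) (P(L) = 1/(L - 393) = 1/(-393 + L))
(P(m) - 54950)*(v + 189497) = (1/(-393 - 585) - 54950)*(3061 + 189497) = (1/(-978) - 54950)*192558 = (-1/978 - 54950)*192558 = -53741101/978*192558 = -1724713154393/163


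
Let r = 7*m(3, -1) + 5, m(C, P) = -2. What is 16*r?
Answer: -144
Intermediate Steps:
r = -9 (r = 7*(-2) + 5 = -14 + 5 = -9)
16*r = 16*(-9) = -144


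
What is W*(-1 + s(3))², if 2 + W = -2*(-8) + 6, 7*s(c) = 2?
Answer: 500/49 ≈ 10.204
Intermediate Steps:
s(c) = 2/7 (s(c) = (⅐)*2 = 2/7)
W = 20 (W = -2 + (-2*(-8) + 6) = -2 + (16 + 6) = -2 + 22 = 20)
W*(-1 + s(3))² = 20*(-1 + 2/7)² = 20*(-5/7)² = 20*(25/49) = 500/49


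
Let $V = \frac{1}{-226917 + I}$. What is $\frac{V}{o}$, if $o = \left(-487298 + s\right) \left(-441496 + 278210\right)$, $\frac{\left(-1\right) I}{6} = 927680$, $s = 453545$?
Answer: $- \frac{1}{31927479395716926} \approx -3.1321 \cdot 10^{-17}$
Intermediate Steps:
$I = -5566080$ ($I = \left(-6\right) 927680 = -5566080$)
$o = 5511392358$ ($o = \left(-487298 + 453545\right) \left(-441496 + 278210\right) = \left(-33753\right) \left(-163286\right) = 5511392358$)
$V = - \frac{1}{5792997}$ ($V = \frac{1}{-226917 - 5566080} = \frac{1}{-5792997} = - \frac{1}{5792997} \approx -1.7262 \cdot 10^{-7}$)
$\frac{V}{o} = - \frac{1}{5792997 \cdot 5511392358} = \left(- \frac{1}{5792997}\right) \frac{1}{5511392358} = - \frac{1}{31927479395716926}$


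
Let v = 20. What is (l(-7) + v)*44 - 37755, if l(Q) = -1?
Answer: -36919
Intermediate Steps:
(l(-7) + v)*44 - 37755 = (-1 + 20)*44 - 37755 = 19*44 - 37755 = 836 - 37755 = -36919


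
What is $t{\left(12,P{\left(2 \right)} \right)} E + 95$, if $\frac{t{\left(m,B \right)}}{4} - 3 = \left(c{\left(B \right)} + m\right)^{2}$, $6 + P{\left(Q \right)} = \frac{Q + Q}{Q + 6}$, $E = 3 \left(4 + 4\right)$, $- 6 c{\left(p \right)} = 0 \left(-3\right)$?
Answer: $14207$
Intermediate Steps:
$c{\left(p \right)} = 0$ ($c{\left(p \right)} = - \frac{0 \left(-3\right)}{6} = \left(- \frac{1}{6}\right) 0 = 0$)
$E = 24$ ($E = 3 \cdot 8 = 24$)
$P{\left(Q \right)} = -6 + \frac{2 Q}{6 + Q}$ ($P{\left(Q \right)} = -6 + \frac{Q + Q}{Q + 6} = -6 + \frac{2 Q}{6 + Q}$)
$t{\left(m,B \right)} = 12 + 4 m^{2}$ ($t{\left(m,B \right)} = 12 + 4 \left(0 + m\right)^{2} = 12 + 4 m^{2}$)
$t{\left(12,P{\left(2 \right)} \right)} E + 95 = \left(12 + 4 \cdot 12^{2}\right) 24 + 95 = \left(12 + 4 \cdot 144\right) 24 + 95 = \left(12 + 576\right) 24 + 95 = 588 \cdot 24 + 95 = 14112 + 95 = 14207$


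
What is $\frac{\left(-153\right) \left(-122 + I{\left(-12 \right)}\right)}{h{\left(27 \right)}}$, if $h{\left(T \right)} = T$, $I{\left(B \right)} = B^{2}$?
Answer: $- \frac{374}{3} \approx -124.67$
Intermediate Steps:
$\frac{\left(-153\right) \left(-122 + I{\left(-12 \right)}\right)}{h{\left(27 \right)}} = \frac{\left(-153\right) \left(-122 + \left(-12\right)^{2}\right)}{27} = - 153 \left(-122 + 144\right) \frac{1}{27} = \left(-153\right) 22 \cdot \frac{1}{27} = \left(-3366\right) \frac{1}{27} = - \frac{374}{3}$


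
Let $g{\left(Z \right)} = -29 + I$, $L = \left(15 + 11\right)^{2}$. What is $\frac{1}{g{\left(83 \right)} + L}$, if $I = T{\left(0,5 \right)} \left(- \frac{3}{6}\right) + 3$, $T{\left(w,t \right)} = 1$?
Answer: $\frac{2}{1299} \approx 0.0015396$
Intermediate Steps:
$I = \frac{5}{2}$ ($I = 1 \left(- \frac{3}{6}\right) + 3 = 1 \left(\left(-3\right) \frac{1}{6}\right) + 3 = 1 \left(- \frac{1}{2}\right) + 3 = - \frac{1}{2} + 3 = \frac{5}{2} \approx 2.5$)
$L = 676$ ($L = 26^{2} = 676$)
$g{\left(Z \right)} = - \frac{53}{2}$ ($g{\left(Z \right)} = -29 + \frac{5}{2} = - \frac{53}{2}$)
$\frac{1}{g{\left(83 \right)} + L} = \frac{1}{- \frac{53}{2} + 676} = \frac{1}{\frac{1299}{2}} = \frac{2}{1299}$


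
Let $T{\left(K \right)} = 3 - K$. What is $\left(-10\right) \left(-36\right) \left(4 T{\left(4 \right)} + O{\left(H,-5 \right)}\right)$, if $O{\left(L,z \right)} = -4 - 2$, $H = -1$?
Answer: $-3600$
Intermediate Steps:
$O{\left(L,z \right)} = -6$ ($O{\left(L,z \right)} = -4 - 2 = -6$)
$\left(-10\right) \left(-36\right) \left(4 T{\left(4 \right)} + O{\left(H,-5 \right)}\right) = \left(-10\right) \left(-36\right) \left(4 \left(3 - 4\right) - 6\right) = 360 \left(4 \left(3 - 4\right) - 6\right) = 360 \left(4 \left(-1\right) - 6\right) = 360 \left(-4 - 6\right) = 360 \left(-10\right) = -3600$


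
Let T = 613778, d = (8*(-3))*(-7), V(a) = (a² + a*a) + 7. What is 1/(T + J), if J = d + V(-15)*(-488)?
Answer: 1/390930 ≈ 2.5580e-6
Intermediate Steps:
V(a) = 7 + 2*a² (V(a) = (a² + a²) + 7 = 2*a² + 7 = 7 + 2*a²)
d = 168 (d = -24*(-7) = 168)
J = -222848 (J = 168 + (7 + 2*(-15)²)*(-488) = 168 + (7 + 2*225)*(-488) = 168 + (7 + 450)*(-488) = 168 + 457*(-488) = 168 - 223016 = -222848)
1/(T + J) = 1/(613778 - 222848) = 1/390930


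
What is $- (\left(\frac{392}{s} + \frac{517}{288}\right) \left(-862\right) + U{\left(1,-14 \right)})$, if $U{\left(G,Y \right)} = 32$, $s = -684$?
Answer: $\frac{310505}{304} \approx 1021.4$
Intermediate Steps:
$- (\left(\frac{392}{s} + \frac{517}{288}\right) \left(-862\right) + U{\left(1,-14 \right)}) = - (\left(\frac{392}{-684} + \frac{517}{288}\right) \left(-862\right) + 32) = - (\left(392 \left(- \frac{1}{684}\right) + 517 \cdot \frac{1}{288}\right) \left(-862\right) + 32) = - (\left(- \frac{98}{171} + \frac{517}{288}\right) \left(-862\right) + 32) = - (\frac{743}{608} \left(-862\right) + 32) = - (- \frac{320233}{304} + 32) = \left(-1\right) \left(- \frac{310505}{304}\right) = \frac{310505}{304}$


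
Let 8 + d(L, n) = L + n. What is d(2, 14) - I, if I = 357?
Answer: -349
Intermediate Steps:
d(L, n) = -8 + L + n (d(L, n) = -8 + (L + n) = -8 + L + n)
d(2, 14) - I = (-8 + 2 + 14) - 1*357 = 8 - 357 = -349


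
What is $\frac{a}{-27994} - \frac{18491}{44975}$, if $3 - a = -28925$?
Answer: $- \frac{909336927}{629515075} \approx -1.4445$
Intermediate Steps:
$a = 28928$ ($a = 3 - -28925 = 3 + 28925 = 28928$)
$\frac{a}{-27994} - \frac{18491}{44975} = \frac{28928}{-27994} - \frac{18491}{44975} = 28928 \left(- \frac{1}{27994}\right) - \frac{18491}{44975} = - \frac{14464}{13997} - \frac{18491}{44975} = - \frac{909336927}{629515075}$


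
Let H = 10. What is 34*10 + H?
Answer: 350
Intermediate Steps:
34*10 + H = 34*10 + 10 = 340 + 10 = 350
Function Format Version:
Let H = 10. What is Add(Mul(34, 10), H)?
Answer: 350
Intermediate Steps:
Add(Mul(34, 10), H) = Add(Mul(34, 10), 10) = Add(340, 10) = 350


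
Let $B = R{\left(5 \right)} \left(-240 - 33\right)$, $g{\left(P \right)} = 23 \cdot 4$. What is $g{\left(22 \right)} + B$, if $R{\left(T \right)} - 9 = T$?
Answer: $-3730$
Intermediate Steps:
$R{\left(T \right)} = 9 + T$
$g{\left(P \right)} = 92$
$B = -3822$ ($B = \left(9 + 5\right) \left(-240 - 33\right) = 14 \left(-240 - 33\right) = 14 \left(-273\right) = -3822$)
$g{\left(22 \right)} + B = 92 - 3822 = -3730$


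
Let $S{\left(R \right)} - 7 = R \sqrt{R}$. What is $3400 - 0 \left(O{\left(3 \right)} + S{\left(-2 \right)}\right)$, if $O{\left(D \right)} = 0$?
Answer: $3400$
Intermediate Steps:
$S{\left(R \right)} = 7 + R^{\frac{3}{2}}$ ($S{\left(R \right)} = 7 + R \sqrt{R} = 7 + R^{\frac{3}{2}}$)
$3400 - 0 \left(O{\left(3 \right)} + S{\left(-2 \right)}\right) = 3400 - 0 \left(0 + \left(7 + \left(-2\right)^{\frac{3}{2}}\right)\right) = 3400 - 0 \left(0 + \left(7 - 2 i \sqrt{2}\right)\right) = 3400 - 0 \left(7 - 2 i \sqrt{2}\right) = 3400 - 0 = 3400 + 0 = 3400$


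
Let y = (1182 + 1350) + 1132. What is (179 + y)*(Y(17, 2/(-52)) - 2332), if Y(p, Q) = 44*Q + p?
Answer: -115739631/13 ≈ -8.9030e+6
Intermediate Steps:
y = 3664 (y = 2532 + 1132 = 3664)
Y(p, Q) = p + 44*Q
(179 + y)*(Y(17, 2/(-52)) - 2332) = (179 + 3664)*((17 + 44*(2/(-52))) - 2332) = 3843*((17 + 44*(2*(-1/52))) - 2332) = 3843*((17 + 44*(-1/26)) - 2332) = 3843*((17 - 22/13) - 2332) = 3843*(199/13 - 2332) = 3843*(-30117/13) = -115739631/13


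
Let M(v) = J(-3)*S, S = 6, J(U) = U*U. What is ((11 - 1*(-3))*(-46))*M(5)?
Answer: -34776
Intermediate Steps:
J(U) = U²
M(v) = 54 (M(v) = (-3)²*6 = 9*6 = 54)
((11 - 1*(-3))*(-46))*M(5) = ((11 - 1*(-3))*(-46))*54 = ((11 + 3)*(-46))*54 = (14*(-46))*54 = -644*54 = -34776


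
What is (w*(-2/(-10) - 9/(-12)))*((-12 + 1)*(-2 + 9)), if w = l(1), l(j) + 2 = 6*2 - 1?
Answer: -13167/20 ≈ -658.35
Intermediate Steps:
l(j) = 9 (l(j) = -2 + (6*2 - 1) = -2 + (12 - 1) = -2 + 11 = 9)
w = 9
(w*(-2/(-10) - 9/(-12)))*((-12 + 1)*(-2 + 9)) = (9*(-2/(-10) - 9/(-12)))*((-12 + 1)*(-2 + 9)) = (9*(-2*(-⅒) - 9*(-1/12)))*(-11*7) = (9*(⅕ + ¾))*(-77) = (9*(19/20))*(-77) = (171/20)*(-77) = -13167/20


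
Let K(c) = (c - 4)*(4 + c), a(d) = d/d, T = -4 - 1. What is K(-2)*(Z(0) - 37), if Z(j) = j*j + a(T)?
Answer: 432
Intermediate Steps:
T = -5
a(d) = 1
Z(j) = 1 + j² (Z(j) = j*j + 1 = j² + 1 = 1 + j²)
K(c) = (-4 + c)*(4 + c)
K(-2)*(Z(0) - 37) = (-16 + (-2)²)*((1 + 0²) - 37) = (-16 + 4)*((1 + 0) - 37) = -12*(1 - 37) = -12*(-36) = 432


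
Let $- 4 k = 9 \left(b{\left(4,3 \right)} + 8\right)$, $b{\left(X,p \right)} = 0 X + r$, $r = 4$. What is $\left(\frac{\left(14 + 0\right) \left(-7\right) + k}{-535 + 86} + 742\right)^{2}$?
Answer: $\frac{111077558089}{201601} \approx 5.5098 \cdot 10^{5}$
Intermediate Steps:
$b{\left(X,p \right)} = 4$ ($b{\left(X,p \right)} = 0 X + 4 = 0 + 4 = 4$)
$k = -27$ ($k = - \frac{9 \left(4 + 8\right)}{4} = - \frac{9 \cdot 12}{4} = \left(- \frac{1}{4}\right) 108 = -27$)
$\left(\frac{\left(14 + 0\right) \left(-7\right) + k}{-535 + 86} + 742\right)^{2} = \left(\frac{\left(14 + 0\right) \left(-7\right) - 27}{-535 + 86} + 742\right)^{2} = \left(\frac{14 \left(-7\right) - 27}{-449} + 742\right)^{2} = \left(\left(-98 - 27\right) \left(- \frac{1}{449}\right) + 742\right)^{2} = \left(\left(-125\right) \left(- \frac{1}{449}\right) + 742\right)^{2} = \left(\frac{125}{449} + 742\right)^{2} = \left(\frac{333283}{449}\right)^{2} = \frac{111077558089}{201601}$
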